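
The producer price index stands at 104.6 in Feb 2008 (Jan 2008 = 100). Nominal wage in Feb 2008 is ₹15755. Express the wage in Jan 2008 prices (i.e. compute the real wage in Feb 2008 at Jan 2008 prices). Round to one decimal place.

15062.1

Real = Nominal ÷ (Index/100) = 15755 ÷ (104.6/100)
     = 15755 ÷ 1.046 = 15062.1415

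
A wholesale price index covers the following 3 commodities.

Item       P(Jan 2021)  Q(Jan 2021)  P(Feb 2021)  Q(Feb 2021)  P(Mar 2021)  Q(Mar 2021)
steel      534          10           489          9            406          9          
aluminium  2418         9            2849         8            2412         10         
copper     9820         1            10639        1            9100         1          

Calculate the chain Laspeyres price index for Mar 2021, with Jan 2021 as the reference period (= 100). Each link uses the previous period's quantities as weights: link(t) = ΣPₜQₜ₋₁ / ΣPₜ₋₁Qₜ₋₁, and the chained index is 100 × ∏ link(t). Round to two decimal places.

94.46

Link Jan 2021→Feb 2021:
ΣP(Feb 2021)Q(Jan 2021) = 489×10 + 2849×9 + 10639×1 = 4890 + 25641 + 10639 = 41170
ΣP(Jan 2021)Q(Jan 2021) = 534×10 + 2418×9 + 9820×1 = 5340 + 21762 + 9820 = 36922
link = 41170/36922 = 1.115053
Link Feb 2021→Mar 2021:
ΣP(Mar 2021)Q(Feb 2021) = 406×9 + 2412×8 + 9100×1 = 3654 + 19296 + 9100 = 32050
ΣP(Feb 2021)Q(Feb 2021) = 489×9 + 2849×8 + 10639×1 = 4401 + 22792 + 10639 = 37832
link = 32050/37832 = 0.847166
Chained index = 100 × 1.115053 × 0.847166 = 94.4636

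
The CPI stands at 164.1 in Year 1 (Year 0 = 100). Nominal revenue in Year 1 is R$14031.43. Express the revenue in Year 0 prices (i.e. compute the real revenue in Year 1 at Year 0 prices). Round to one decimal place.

8550.5

Real = Nominal ÷ (Index/100) = 14031.43 ÷ (164.1/100)
     = 14031.43 ÷ 1.641 = 8550.5363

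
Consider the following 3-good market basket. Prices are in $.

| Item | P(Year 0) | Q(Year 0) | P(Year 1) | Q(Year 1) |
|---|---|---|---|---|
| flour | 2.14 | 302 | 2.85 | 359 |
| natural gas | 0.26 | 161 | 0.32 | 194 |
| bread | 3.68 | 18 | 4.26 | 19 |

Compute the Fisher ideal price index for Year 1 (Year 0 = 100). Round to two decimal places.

131.16

Laspeyres component (base-period weights):
ΣP(Year 1)Q(Year 0) = 2.85×302 + 0.32×161 + 4.26×18 = 860.7 + 51.52 + 76.68 = 988.9
ΣP(Year 0)Q(Year 0) = 2.14×302 + 0.26×161 + 3.68×18 = 646.28 + 41.86 + 66.24 = 754.38
L = 988.9 / 754.38 × 100 = 131.0878
Paasche component (current-period weights):
ΣP(Year 1)Q(Year 1) = 2.85×359 + 0.32×194 + 4.26×19 = 1023.15 + 62.08 + 80.94 = 1166.17
ΣP(Year 0)Q(Year 1) = 2.14×359 + 0.26×194 + 3.68×19 = 768.26 + 50.44 + 69.92 = 888.62
P = 1166.17 / 888.62 × 100 = 131.2338
Fisher = √(L × P) = √(131.0878 × 131.2338) = 131.1608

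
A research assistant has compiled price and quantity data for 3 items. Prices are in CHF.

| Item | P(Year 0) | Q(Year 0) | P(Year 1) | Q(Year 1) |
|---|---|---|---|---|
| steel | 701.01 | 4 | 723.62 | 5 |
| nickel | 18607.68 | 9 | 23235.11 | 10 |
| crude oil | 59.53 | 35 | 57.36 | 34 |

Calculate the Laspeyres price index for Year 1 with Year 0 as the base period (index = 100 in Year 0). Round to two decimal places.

Laspeyres price index uses base-period quantities as weights.
ΣP(Year 1)·Q(Year 0) = 723.62×4 + 23235.11×9 + 57.36×35 = 2894.48 + 209115.99 + 2007.6 = 214018.07
ΣP(Year 0)·Q(Year 0) = 701.01×4 + 18607.68×9 + 59.53×35 = 2804.04 + 167469.12 + 2083.55 = 172356.71
Index = 214018.07 / 172356.71 × 100 = 124.1716

124.17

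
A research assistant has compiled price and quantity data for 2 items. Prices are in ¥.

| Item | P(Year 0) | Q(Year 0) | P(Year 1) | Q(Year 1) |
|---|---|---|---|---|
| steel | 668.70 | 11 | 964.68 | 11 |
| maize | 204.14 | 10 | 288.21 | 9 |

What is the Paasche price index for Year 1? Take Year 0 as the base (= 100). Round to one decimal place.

143.6

Paasche price index uses current-period quantities as weights.
ΣP(Year 1)·Q(Year 1) = 964.68×11 + 288.21×9 = 10611.48 + 2593.89 = 13205.37
ΣP(Year 0)·Q(Year 1) = 668.70×11 + 204.14×9 = 7355.7 + 1837.26 = 9192.96
Index = 13205.37 / 9192.96 × 100 = 143.6466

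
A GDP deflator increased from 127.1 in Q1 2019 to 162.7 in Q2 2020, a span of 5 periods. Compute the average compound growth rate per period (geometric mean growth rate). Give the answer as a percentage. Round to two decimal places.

Growth factor = (162.7/127.1)^(1/5) = (1.280094)^(1/5) = 1.050627
Growth rate = 1.050627 − 1 = 0.050627 = 5.0627%

5.06%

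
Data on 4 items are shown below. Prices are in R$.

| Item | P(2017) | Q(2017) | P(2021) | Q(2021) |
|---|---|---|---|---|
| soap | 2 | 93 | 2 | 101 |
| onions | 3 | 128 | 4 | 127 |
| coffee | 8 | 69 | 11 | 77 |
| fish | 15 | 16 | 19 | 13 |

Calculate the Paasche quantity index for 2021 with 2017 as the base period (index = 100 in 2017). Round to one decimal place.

Paasche quantity index uses current-period prices as weights.
ΣP(2021)·Q(2021) = 2×101 + 4×127 + 11×77 + 19×13 = 202 + 508 + 847 + 247 = 1804
ΣP(2021)·Q(2017) = 2×93 + 4×128 + 11×69 + 19×16 = 186 + 512 + 759 + 304 = 1761
Index = 1804 / 1761 × 100 = 102.4418

102.4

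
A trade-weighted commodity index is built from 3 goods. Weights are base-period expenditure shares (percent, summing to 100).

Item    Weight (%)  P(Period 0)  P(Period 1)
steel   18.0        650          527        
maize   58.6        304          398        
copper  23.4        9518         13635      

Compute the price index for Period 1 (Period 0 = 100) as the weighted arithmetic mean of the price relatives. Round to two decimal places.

steel: 18.0 × (527/650) = 18.0 × 0.810769 = 14.5938
maize: 58.6 × (398/304) = 58.6 × 1.309211 = 76.7197
copper: 23.4 × (13635/9518) = 23.4 × 1.432549 = 33.5216
Index = Σ wᵢ·(p₁ᵢ/p₀ᵢ) = 14.5938 + 76.7197 + 33.5216 = 124.8352

124.84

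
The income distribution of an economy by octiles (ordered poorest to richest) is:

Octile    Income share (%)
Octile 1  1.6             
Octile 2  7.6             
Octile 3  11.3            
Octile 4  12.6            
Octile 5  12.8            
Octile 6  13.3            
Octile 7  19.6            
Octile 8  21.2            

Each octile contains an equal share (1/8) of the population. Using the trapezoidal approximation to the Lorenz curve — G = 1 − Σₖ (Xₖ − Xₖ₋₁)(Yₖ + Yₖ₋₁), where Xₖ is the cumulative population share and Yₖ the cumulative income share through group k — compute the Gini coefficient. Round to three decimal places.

0.254

Cumulative income shares Yₖ: 0.0160, 0.0920, 0.2050, 0.3310, 0.4590, 0.5920, 0.7880, 1.0000
Σ (Xₖ−Xₖ₋₁)(Yₖ+Yₖ₋₁) = (1/8)(0.0160+0.0000) + (1/8)(0.0920+0.0160) + (1/8)(0.2050+0.0920) + (1/8)(0.3310+0.2050) + (1/8)(0.4590+0.3310) + (1/8)(0.5920+0.4590) + (1/8)(0.7880+0.5920) + (1/8)(1.0000+0.7880)
  = 0.0020 + 0.0135 + 0.0371 + 0.0670 + 0.0988 + 0.1314 + 0.1725 + 0.2235 = 0.7458
G = 1 − 0.7458 = 0.2542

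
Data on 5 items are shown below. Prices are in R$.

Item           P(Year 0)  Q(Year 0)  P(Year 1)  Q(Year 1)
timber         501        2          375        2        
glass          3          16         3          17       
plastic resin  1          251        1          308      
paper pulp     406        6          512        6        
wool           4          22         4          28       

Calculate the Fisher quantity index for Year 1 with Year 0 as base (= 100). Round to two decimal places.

102.10

Laspeyres component (base-period weights):
ΣP(Year 0)Q(Year 1) = 501×2 + 3×17 + 1×308 + 406×6 + 4×28 = 1002 + 51 + 308 + 2436 + 112 = 3909
ΣP(Year 0)Q(Year 0) = 501×2 + 3×16 + 1×251 + 406×6 + 4×22 = 1002 + 48 + 251 + 2436 + 88 = 3825
L = 3909 / 3825 × 100 = 102.1961
Paasche component (current-period weights):
ΣP(Year 1)Q(Year 1) = 375×2 + 3×17 + 1×308 + 512×6 + 4×28 = 750 + 51 + 308 + 3072 + 112 = 4293
ΣP(Year 1)Q(Year 0) = 375×2 + 3×16 + 1×251 + 512×6 + 4×22 = 750 + 48 + 251 + 3072 + 88 = 4209
P = 4293 / 4209 × 100 = 101.9957
Fisher = √(L × P) = √(102.1961 × 101.9957) = 102.0959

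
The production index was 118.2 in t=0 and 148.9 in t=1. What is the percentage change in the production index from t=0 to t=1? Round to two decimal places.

Change = (148.9 − 118.2) / 118.2 × 100
       = 30.7 / 118.2 × 100 = 25.9729%

25.97%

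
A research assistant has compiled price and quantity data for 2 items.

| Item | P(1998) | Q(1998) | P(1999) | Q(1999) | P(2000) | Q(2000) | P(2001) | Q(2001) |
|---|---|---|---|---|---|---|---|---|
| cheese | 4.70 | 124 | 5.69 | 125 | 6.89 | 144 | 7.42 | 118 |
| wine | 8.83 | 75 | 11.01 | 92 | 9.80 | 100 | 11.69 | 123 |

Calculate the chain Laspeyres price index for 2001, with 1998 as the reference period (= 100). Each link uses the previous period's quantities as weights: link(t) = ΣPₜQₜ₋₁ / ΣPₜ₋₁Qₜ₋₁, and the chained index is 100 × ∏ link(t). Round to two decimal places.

142.67

Link 1998→1999:
ΣP(1999)Q(1998) = 5.69×124 + 11.01×75 = 705.56 + 825.75 = 1531.31
ΣP(1998)Q(1998) = 4.70×124 + 8.83×75 = 582.8 + 662.25 = 1245.05
link = 1531.31/1245.05 = 1.229918
Link 1999→2000:
ΣP(2000)Q(1999) = 6.89×125 + 9.80×92 = 861.25 + 901.6 = 1762.85
ΣP(1999)Q(1999) = 5.69×125 + 11.01×92 = 711.25 + 1012.92 = 1724.17
link = 1762.85/1724.17 = 1.022434
Link 2000→2001:
ΣP(2001)Q(2000) = 7.42×144 + 11.69×100 = 1068.48 + 1169 = 2237.48
ΣP(2000)Q(2000) = 6.89×144 + 9.80×100 = 992.16 + 980 = 1972.16
link = 2237.48/1972.16 = 1.134533
Chained index = 100 × 1.229918 × 1.022434 × 1.134533 = 142.6687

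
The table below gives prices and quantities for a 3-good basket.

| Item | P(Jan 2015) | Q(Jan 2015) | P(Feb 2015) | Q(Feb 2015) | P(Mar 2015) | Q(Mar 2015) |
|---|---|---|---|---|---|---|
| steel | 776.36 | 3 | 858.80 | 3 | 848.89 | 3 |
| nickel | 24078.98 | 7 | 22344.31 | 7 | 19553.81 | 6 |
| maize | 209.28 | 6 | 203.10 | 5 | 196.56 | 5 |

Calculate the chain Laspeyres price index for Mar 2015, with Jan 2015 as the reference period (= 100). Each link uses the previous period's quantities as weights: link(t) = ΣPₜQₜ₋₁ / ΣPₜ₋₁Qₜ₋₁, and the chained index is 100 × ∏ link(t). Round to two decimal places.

81.67

Link Jan 2015→Feb 2015:
ΣP(Feb 2015)Q(Jan 2015) = 858.80×3 + 22344.31×7 + 203.10×6 = 2576.4 + 156410.17 + 1218.6 = 160205.17
ΣP(Jan 2015)Q(Jan 2015) = 776.36×3 + 24078.98×7 + 209.28×6 = 2329.08 + 168552.86 + 1255.68 = 172137.62
link = 160205.17/172137.62 = 0.930681
Link Feb 2015→Mar 2015:
ΣP(Mar 2015)Q(Feb 2015) = 848.89×3 + 19553.81×7 + 196.56×5 = 2546.67 + 136876.67 + 982.8 = 140406.14
ΣP(Feb 2015)Q(Feb 2015) = 858.80×3 + 22344.31×7 + 203.10×5 = 2576.4 + 156410.17 + 1015.5 = 160002.07
link = 140406.14/160002.07 = 0.877527
Chained index = 100 × 0.930681 × 0.877527 = 81.6698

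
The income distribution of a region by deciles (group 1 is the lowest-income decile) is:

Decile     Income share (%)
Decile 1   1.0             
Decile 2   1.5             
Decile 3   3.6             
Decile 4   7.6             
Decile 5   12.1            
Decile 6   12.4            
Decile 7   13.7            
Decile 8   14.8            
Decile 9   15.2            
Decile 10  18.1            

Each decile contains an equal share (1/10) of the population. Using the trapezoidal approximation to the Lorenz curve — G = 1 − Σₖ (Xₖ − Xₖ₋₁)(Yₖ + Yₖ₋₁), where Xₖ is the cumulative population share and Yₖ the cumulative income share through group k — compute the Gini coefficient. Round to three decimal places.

0.324

Cumulative income shares Yₖ: 0.0100, 0.0250, 0.0610, 0.1370, 0.2580, 0.3820, 0.5190, 0.6670, 0.8190, 1.0000
Σ (Xₖ−Xₖ₋₁)(Yₖ+Yₖ₋₁) = (1/10)(0.0100+0.0000) + (1/10)(0.0250+0.0100) + (1/10)(0.0610+0.0250) + (1/10)(0.1370+0.0610) + (1/10)(0.2580+0.1370) + (1/10)(0.3820+0.2580) + (1/10)(0.5190+0.3820) + (1/10)(0.6670+0.5190) + (1/10)(0.8190+0.6670) + (1/10)(1.0000+0.8190)
  = 0.0010 + 0.0035 + 0.0086 + 0.0198 + 0.0395 + 0.0640 + 0.0901 + 0.1186 + 0.1486 + 0.1819 = 0.6756
G = 1 − 0.6756 = 0.3244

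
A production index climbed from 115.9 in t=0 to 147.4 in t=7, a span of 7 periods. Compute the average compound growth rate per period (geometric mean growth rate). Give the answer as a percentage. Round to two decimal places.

Growth factor = (147.4/115.9)^(1/7) = (1.271786)^(1/7) = 1.034943
Growth rate = 1.034943 − 1 = 0.034943 = 3.4943%

3.49%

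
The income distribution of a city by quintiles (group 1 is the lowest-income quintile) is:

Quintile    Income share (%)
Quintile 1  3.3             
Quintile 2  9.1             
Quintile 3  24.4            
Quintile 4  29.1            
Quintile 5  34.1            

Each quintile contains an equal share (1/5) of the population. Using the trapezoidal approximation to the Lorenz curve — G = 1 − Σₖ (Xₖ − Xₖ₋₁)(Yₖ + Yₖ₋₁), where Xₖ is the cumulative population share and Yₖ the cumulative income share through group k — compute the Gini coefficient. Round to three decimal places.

0.326

Cumulative income shares Yₖ: 0.0330, 0.1240, 0.3680, 0.6590, 1.0000
Σ (Xₖ−Xₖ₋₁)(Yₖ+Yₖ₋₁) = (1/5)(0.0330+0.0000) + (1/5)(0.1240+0.0330) + (1/5)(0.3680+0.1240) + (1/5)(0.6590+0.3680) + (1/5)(1.0000+0.6590)
  = 0.0066 + 0.0314 + 0.0984 + 0.2054 + 0.3318 = 0.6736
G = 1 − 0.6736 = 0.3264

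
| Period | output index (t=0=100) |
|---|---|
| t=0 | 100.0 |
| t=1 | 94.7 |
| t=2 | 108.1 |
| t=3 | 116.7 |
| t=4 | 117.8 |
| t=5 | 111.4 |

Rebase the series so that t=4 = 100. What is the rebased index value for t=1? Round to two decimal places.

80.39

Rebased(t=1) = 94.7 / 117.8 × 100 = 80.3905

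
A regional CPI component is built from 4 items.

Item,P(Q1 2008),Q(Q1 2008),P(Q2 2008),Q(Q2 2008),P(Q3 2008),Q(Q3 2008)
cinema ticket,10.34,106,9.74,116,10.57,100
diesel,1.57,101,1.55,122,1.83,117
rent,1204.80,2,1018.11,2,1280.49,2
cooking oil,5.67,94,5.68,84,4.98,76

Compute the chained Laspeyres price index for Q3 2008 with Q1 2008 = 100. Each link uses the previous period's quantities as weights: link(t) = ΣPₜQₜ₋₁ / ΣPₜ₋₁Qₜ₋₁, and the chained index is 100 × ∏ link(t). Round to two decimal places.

Link Q1 2008→Q2 2008:
ΣP(Q2 2008)Q(Q1 2008) = 9.74×106 + 1.55×101 + 1018.11×2 + 5.68×94 = 1032.44 + 156.55 + 2036.22 + 533.92 = 3759.13
ΣP(Q1 2008)Q(Q1 2008) = 10.34×106 + 1.57×101 + 1204.80×2 + 5.67×94 = 1096.04 + 158.57 + 2409.6 + 532.98 = 4197.19
link = 3759.13/4197.19 = 0.895630
Link Q2 2008→Q3 2008:
ΣP(Q3 2008)Q(Q2 2008) = 10.57×116 + 1.83×122 + 1280.49×2 + 4.98×84 = 1226.12 + 223.26 + 2560.98 + 418.32 = 4428.68
ΣP(Q2 2008)Q(Q2 2008) = 9.74×116 + 1.55×122 + 1018.11×2 + 5.68×84 = 1129.84 + 189.1 + 2036.22 + 477.12 = 3832.28
link = 4428.68/3832.28 = 1.155625
Chained index = 100 × 0.895630 × 1.155625 = 103.5013

103.50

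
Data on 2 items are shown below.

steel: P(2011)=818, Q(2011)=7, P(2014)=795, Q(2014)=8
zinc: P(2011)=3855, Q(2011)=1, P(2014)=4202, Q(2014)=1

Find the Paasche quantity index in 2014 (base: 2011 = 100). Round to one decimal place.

Paasche quantity index uses current-period prices as weights.
ΣP(2014)·Q(2014) = 795×8 + 4202×1 = 6360 + 4202 = 10562
ΣP(2014)·Q(2011) = 795×7 + 4202×1 = 5565 + 4202 = 9767
Index = 10562 / 9767 × 100 = 108.1397

108.1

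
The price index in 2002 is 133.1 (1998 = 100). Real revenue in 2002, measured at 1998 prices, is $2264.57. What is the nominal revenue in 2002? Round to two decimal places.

3014.14

Nominal = Real × (Index/100) = 2264.57 × (133.1/100)
        = 2264.57 × 1.331 = 3014.1427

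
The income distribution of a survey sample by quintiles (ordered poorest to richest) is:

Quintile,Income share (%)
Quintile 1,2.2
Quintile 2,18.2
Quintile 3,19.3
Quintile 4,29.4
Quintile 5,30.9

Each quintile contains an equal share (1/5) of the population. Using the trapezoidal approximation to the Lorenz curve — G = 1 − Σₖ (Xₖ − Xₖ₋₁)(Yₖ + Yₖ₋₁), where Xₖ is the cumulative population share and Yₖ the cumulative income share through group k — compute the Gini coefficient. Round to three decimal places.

Cumulative income shares Yₖ: 0.0220, 0.2040, 0.3970, 0.6910, 1.0000
Σ (Xₖ−Xₖ₋₁)(Yₖ+Yₖ₋₁) = (1/5)(0.0220+0.0000) + (1/5)(0.2040+0.0220) + (1/5)(0.3970+0.2040) + (1/5)(0.6910+0.3970) + (1/5)(1.0000+0.6910)
  = 0.0044 + 0.0452 + 0.1202 + 0.2176 + 0.3382 = 0.7256
G = 1 − 0.7256 = 0.2744

0.274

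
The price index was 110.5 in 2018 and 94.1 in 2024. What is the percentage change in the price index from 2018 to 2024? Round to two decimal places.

Change = (94.1 − 110.5) / 110.5 × 100
       = -16.4 / 110.5 × 100 = -14.8416%

-14.84%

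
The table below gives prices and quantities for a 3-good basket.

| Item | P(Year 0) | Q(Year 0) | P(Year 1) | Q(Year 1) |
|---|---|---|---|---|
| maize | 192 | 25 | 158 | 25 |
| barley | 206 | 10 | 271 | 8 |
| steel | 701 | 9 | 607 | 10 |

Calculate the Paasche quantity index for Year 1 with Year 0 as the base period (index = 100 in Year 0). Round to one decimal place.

100.5

Paasche quantity index uses current-period prices as weights.
ΣP(Year 1)·Q(Year 1) = 158×25 + 271×8 + 607×10 = 3950 + 2168 + 6070 = 12188
ΣP(Year 1)·Q(Year 0) = 158×25 + 271×10 + 607×9 = 3950 + 2710 + 5463 = 12123
Index = 12188 / 12123 × 100 = 100.5362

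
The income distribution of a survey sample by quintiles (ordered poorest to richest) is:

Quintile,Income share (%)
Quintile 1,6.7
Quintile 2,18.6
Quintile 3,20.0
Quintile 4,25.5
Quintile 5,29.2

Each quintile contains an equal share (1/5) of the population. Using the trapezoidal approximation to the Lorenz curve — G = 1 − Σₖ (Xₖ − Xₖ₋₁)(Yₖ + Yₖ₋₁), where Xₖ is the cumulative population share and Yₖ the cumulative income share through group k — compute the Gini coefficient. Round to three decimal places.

0.208

Cumulative income shares Yₖ: 0.0670, 0.2530, 0.4530, 0.7080, 1.0000
Σ (Xₖ−Xₖ₋₁)(Yₖ+Yₖ₋₁) = (1/5)(0.0670+0.0000) + (1/5)(0.2530+0.0670) + (1/5)(0.4530+0.2530) + (1/5)(0.7080+0.4530) + (1/5)(1.0000+0.7080)
  = 0.0134 + 0.0640 + 0.1412 + 0.2322 + 0.3416 = 0.7924
G = 1 − 0.7924 = 0.2076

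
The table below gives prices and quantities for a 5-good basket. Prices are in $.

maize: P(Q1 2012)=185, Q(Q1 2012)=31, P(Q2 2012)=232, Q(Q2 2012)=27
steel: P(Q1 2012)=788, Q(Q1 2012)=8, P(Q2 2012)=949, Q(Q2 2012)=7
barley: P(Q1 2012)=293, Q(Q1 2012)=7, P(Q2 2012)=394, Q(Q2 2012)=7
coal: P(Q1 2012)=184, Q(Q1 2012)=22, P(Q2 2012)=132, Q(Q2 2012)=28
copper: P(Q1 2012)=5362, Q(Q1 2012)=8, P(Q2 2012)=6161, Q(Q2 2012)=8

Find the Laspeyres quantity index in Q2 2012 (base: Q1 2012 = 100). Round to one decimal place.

99.3

Laspeyres quantity index uses base-period prices as weights.
ΣP(Q1 2012)·Q(Q2 2012) = 185×27 + 788×7 + 293×7 + 184×28 + 5362×8 = 4995 + 5516 + 2051 + 5152 + 42896 = 60610
ΣP(Q1 2012)·Q(Q1 2012) = 185×31 + 788×8 + 293×7 + 184×22 + 5362×8 = 5735 + 6304 + 2051 + 4048 + 42896 = 61034
Index = 60610 / 61034 × 100 = 99.3053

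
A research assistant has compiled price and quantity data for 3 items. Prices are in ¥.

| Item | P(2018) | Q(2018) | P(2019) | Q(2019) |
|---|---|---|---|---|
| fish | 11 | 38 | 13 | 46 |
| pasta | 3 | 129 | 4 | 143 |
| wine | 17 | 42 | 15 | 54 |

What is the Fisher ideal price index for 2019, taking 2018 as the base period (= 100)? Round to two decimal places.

107.41

Laspeyres component (base-period weights):
ΣP(2019)Q(2018) = 13×38 + 4×129 + 15×42 = 494 + 516 + 630 = 1640
ΣP(2018)Q(2018) = 11×38 + 3×129 + 17×42 = 418 + 387 + 714 = 1519
L = 1640 / 1519 × 100 = 107.9658
Paasche component (current-period weights):
ΣP(2019)Q(2019) = 13×46 + 4×143 + 15×54 = 598 + 572 + 810 = 1980
ΣP(2018)Q(2019) = 11×46 + 3×143 + 17×54 = 506 + 429 + 918 = 1853
P = 1980 / 1853 × 100 = 106.8538
Fisher = √(L × P) = √(107.9658 × 106.8538) = 107.4083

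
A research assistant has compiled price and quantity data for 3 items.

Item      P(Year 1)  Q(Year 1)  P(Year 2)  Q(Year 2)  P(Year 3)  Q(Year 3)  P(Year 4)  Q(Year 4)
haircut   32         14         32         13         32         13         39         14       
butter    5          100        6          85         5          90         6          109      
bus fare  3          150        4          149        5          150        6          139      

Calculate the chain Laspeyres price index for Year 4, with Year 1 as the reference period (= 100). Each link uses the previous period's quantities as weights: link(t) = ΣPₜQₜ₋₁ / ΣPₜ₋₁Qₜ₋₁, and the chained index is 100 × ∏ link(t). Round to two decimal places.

Link Year 1→Year 2:
ΣP(Year 2)Q(Year 1) = 32×14 + 6×100 + 4×150 = 448 + 600 + 600 = 1648
ΣP(Year 1)Q(Year 1) = 32×14 + 5×100 + 3×150 = 448 + 500 + 450 = 1398
link = 1648/1398 = 1.178827
Link Year 2→Year 3:
ΣP(Year 3)Q(Year 2) = 32×13 + 5×85 + 5×149 = 416 + 425 + 745 = 1586
ΣP(Year 2)Q(Year 2) = 32×13 + 6×85 + 4×149 = 416 + 510 + 596 = 1522
link = 1586/1522 = 1.042050
Link Year 3→Year 4:
ΣP(Year 4)Q(Year 3) = 39×13 + 6×90 + 6×150 = 507 + 540 + 900 = 1947
ΣP(Year 3)Q(Year 3) = 32×13 + 5×90 + 5×150 = 416 + 450 + 750 = 1616
link = 1947/1616 = 1.204827
Chained index = 100 × 1.178827 × 1.042050 × 1.204827 = 148.0005

148.00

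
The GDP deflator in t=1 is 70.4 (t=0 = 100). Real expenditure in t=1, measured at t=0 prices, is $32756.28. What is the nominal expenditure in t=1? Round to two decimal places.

23060.42

Nominal = Real × (Index/100) = 32756.28 × (70.4/100)
        = 32756.28 × 0.704 = 23060.4211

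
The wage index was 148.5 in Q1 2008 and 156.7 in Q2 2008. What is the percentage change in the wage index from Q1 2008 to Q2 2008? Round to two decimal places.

5.52%

Change = (156.7 − 148.5) / 148.5 × 100
       = 8.2 / 148.5 × 100 = 5.5219%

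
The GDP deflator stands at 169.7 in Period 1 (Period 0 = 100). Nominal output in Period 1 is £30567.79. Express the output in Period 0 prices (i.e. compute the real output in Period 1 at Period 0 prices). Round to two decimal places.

Real = Nominal ÷ (Index/100) = 30567.79 ÷ (169.7/100)
     = 30567.79 ÷ 1.697 = 18012.8403

18012.84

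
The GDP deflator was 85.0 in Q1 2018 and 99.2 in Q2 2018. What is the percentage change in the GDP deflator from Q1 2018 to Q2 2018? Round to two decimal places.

Change = (99.2 − 85.0) / 85.0 × 100
       = 14.2 / 85.0 × 100 = 16.7059%

16.71%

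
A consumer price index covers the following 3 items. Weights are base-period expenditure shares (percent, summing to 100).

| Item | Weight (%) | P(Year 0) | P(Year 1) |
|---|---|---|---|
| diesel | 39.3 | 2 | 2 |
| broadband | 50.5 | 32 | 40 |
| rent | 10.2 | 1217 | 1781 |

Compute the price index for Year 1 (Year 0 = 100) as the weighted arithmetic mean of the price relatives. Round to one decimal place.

117.4

diesel: 39.3 × (2/2) = 39.3 × 1.000000 = 39.3000
broadband: 50.5 × (40/32) = 50.5 × 1.250000 = 63.1250
rent: 10.2 × (1781/1217) = 10.2 × 1.463435 = 14.9270
Index = Σ wᵢ·(p₁ᵢ/p₀ᵢ) = 39.3000 + 63.1250 + 14.9270 = 117.3520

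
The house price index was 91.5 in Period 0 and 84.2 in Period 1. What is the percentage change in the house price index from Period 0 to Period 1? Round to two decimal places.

-7.98%

Change = (84.2 − 91.5) / 91.5 × 100
       = -7.3 / 91.5 × 100 = -7.9781%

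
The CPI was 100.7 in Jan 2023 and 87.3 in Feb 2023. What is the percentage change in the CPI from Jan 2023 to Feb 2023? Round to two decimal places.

Change = (87.3 − 100.7) / 100.7 × 100
       = -13.4 / 100.7 × 100 = -13.3069%

-13.31%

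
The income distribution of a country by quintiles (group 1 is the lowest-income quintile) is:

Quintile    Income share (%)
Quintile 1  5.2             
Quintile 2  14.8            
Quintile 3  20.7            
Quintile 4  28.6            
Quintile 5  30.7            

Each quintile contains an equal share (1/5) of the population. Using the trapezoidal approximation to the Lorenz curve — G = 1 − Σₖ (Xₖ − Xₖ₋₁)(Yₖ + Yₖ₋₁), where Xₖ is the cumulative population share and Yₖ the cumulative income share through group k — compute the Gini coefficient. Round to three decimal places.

Cumulative income shares Yₖ: 0.0520, 0.2000, 0.4070, 0.6930, 1.0000
Σ (Xₖ−Xₖ₋₁)(Yₖ+Yₖ₋₁) = (1/5)(0.0520+0.0000) + (1/5)(0.2000+0.0520) + (1/5)(0.4070+0.2000) + (1/5)(0.6930+0.4070) + (1/5)(1.0000+0.6930)
  = 0.0104 + 0.0504 + 0.1214 + 0.2200 + 0.3386 = 0.7408
G = 1 − 0.7408 = 0.2592

0.259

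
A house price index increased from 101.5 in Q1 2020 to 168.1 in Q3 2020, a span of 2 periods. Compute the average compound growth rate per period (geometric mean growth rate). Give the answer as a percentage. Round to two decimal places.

Growth factor = (168.1/101.5)^(1/2) = (1.656158)^(1/2) = 1.286918
Growth rate = 1.286918 − 1 = 0.286918 = 28.6918%

28.69%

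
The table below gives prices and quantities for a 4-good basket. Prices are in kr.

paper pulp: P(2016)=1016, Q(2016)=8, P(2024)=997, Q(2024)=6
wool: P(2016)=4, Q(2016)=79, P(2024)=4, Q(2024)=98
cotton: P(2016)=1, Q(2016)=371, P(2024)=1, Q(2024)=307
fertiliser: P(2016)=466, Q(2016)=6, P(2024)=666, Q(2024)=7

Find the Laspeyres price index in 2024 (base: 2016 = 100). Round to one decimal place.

109.0

Laspeyres price index uses base-period quantities as weights.
ΣP(2024)·Q(2016) = 997×8 + 4×79 + 1×371 + 666×6 = 7976 + 316 + 371 + 3996 = 12659
ΣP(2016)·Q(2016) = 1016×8 + 4×79 + 1×371 + 466×6 = 8128 + 316 + 371 + 2796 = 11611
Index = 12659 / 11611 × 100 = 109.0259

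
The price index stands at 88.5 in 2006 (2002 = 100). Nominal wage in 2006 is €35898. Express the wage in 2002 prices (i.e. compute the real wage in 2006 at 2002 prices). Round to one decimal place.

40562.7

Real = Nominal ÷ (Index/100) = 35898 ÷ (88.5/100)
     = 35898 ÷ 0.885 = 40562.7119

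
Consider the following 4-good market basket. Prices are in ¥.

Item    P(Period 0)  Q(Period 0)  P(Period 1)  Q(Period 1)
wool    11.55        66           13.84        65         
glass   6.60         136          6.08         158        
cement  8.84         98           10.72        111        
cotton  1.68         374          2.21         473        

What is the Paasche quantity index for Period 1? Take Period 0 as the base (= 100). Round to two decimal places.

113.22

Paasche quantity index uses current-period prices as weights.
ΣP(Period 1)·Q(Period 1) = 13.84×65 + 6.08×158 + 10.72×111 + 2.21×473 = 899.6 + 960.64 + 1189.92 + 1045.33 = 4095.49
ΣP(Period 1)·Q(Period 0) = 13.84×66 + 6.08×136 + 10.72×98 + 2.21×374 = 913.44 + 826.88 + 1050.56 + 826.54 = 3617.42
Index = 4095.49 / 3617.42 × 100 = 113.2158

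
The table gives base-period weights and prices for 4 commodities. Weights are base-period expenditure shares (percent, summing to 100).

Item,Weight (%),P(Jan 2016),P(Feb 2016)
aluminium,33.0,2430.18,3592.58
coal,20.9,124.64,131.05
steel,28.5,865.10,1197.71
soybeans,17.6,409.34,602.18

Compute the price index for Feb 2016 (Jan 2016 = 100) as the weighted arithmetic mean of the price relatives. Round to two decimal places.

aluminium: 33.0 × (3592.58/2430.18) = 33.0 × 1.478318 = 48.7845
coal: 20.9 × (131.05/124.64) = 20.9 × 1.051428 = 21.9748
steel: 28.5 × (1197.71/865.10) = 28.5 × 1.384476 = 39.4576
soybeans: 17.6 × (602.18/409.34) = 17.6 × 1.471100 = 25.8914
Index = Σ wᵢ·(p₁ᵢ/p₀ᵢ) = 48.7845 + 21.9748 + 39.4576 + 25.8914 = 136.1083

136.11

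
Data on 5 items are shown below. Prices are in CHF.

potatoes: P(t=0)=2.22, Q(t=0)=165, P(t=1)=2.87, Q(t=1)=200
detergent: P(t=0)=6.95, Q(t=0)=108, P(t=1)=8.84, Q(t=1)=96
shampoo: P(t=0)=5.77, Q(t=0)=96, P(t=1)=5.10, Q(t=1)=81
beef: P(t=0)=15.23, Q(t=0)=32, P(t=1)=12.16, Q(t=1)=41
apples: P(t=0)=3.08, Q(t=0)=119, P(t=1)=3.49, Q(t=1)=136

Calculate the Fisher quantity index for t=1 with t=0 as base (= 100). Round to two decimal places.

Laspeyres component (base-period weights):
ΣP(t=0)Q(t=1) = 2.22×200 + 6.95×96 + 5.77×81 + 15.23×41 + 3.08×136 = 444 + 667.2 + 467.37 + 624.43 + 418.88 = 2621.88
ΣP(t=0)Q(t=0) = 2.22×165 + 6.95×108 + 5.77×96 + 15.23×32 + 3.08×119 = 366.3 + 750.6 + 553.92 + 487.36 + 366.52 = 2524.7
L = 2621.88 / 2524.7 × 100 = 103.8492
Paasche component (current-period weights):
ΣP(t=1)Q(t=1) = 2.87×200 + 8.84×96 + 5.10×81 + 12.16×41 + 3.49×136 = 574 + 848.64 + 413.1 + 498.56 + 474.64 = 2808.94
ΣP(t=1)Q(t=0) = 2.87×165 + 8.84×108 + 5.10×96 + 12.16×32 + 3.49×119 = 473.55 + 954.72 + 489.6 + 389.12 + 415.31 = 2722.3
P = 2808.94 / 2722.3 × 100 = 103.1826
Fisher = √(L × P) = √(103.8492 × 103.1826) = 103.5154

103.52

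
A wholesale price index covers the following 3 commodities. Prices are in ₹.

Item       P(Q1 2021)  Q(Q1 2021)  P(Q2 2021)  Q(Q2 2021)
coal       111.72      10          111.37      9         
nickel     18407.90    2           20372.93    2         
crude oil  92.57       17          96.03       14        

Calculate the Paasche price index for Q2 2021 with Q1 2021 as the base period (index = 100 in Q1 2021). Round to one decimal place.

110.2

Paasche price index uses current-period quantities as weights.
ΣP(Q2 2021)·Q(Q2 2021) = 111.37×9 + 20372.93×2 + 96.03×14 = 1002.33 + 40745.86 + 1344.42 = 43092.61
ΣP(Q1 2021)·Q(Q2 2021) = 111.72×9 + 18407.90×2 + 92.57×14 = 1005.48 + 36815.8 + 1295.98 = 39117.26
Index = 43092.61 / 39117.26 × 100 = 110.1626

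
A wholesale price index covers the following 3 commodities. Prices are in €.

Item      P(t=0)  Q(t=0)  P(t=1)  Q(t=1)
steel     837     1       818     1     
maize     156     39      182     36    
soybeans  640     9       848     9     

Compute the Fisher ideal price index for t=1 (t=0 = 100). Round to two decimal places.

Laspeyres component (base-period weights):
ΣP(t=1)Q(t=0) = 818×1 + 182×39 + 848×9 = 818 + 7098 + 7632 = 15548
ΣP(t=0)Q(t=0) = 837×1 + 156×39 + 640×9 = 837 + 6084 + 5760 = 12681
L = 15548 / 12681 × 100 = 122.6086
Paasche component (current-period weights):
ΣP(t=1)Q(t=1) = 818×1 + 182×36 + 848×9 = 818 + 6552 + 7632 = 15002
ΣP(t=0)Q(t=1) = 837×1 + 156×36 + 640×9 = 837 + 5616 + 5760 = 12213
P = 15002 / 12213 × 100 = 122.8363
Fisher = √(L × P) = √(122.6086 × 122.8363) = 122.7224

122.72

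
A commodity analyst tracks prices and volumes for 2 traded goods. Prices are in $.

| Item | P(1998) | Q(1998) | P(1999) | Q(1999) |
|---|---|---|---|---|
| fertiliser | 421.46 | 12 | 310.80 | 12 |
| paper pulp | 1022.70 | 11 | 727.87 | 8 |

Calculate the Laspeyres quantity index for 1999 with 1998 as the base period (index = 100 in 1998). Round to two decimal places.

Laspeyres quantity index uses base-period prices as weights.
ΣP(1998)·Q(1999) = 421.46×12 + 1022.70×8 = 5057.52 + 8181.6 = 13239.12
ΣP(1998)·Q(1998) = 421.46×12 + 1022.70×11 = 5057.52 + 11249.7 = 16307.22
Index = 13239.12 / 16307.22 × 100 = 81.1856

81.19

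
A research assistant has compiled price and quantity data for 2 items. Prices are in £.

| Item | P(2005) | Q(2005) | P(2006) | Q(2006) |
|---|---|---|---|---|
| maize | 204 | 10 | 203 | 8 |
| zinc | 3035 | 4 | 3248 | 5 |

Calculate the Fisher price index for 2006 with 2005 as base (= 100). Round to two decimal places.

106.11

Laspeyres component (base-period weights):
ΣP(2006)Q(2005) = 203×10 + 3248×4 = 2030 + 12992 = 15022
ΣP(2005)Q(2005) = 204×10 + 3035×4 = 2040 + 12140 = 14180
L = 15022 / 14180 × 100 = 105.9379
Paasche component (current-period weights):
ΣP(2006)Q(2006) = 203×8 + 3248×5 = 1624 + 16240 = 17864
ΣP(2005)Q(2006) = 204×8 + 3035×5 = 1632 + 15175 = 16807
P = 17864 / 16807 × 100 = 106.2890
Fisher = √(L × P) = √(105.9379 × 106.2890) = 106.1133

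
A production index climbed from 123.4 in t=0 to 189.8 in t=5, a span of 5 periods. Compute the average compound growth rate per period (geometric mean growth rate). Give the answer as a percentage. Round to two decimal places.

Growth factor = (189.8/123.4)^(1/5) = (1.538088)^(1/5) = 1.089924
Growth rate = 1.089924 − 1 = 0.089924 = 8.9924%

8.99%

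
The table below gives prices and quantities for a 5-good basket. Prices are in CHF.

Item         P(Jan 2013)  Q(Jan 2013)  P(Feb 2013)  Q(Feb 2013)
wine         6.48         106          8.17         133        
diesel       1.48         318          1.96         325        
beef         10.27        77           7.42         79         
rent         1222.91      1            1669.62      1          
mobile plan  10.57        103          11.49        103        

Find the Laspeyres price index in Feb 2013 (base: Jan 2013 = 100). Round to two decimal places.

115.35

Laspeyres price index uses base-period quantities as weights.
ΣP(Feb 2013)·Q(Jan 2013) = 8.17×106 + 1.96×318 + 7.42×77 + 1669.62×1 + 11.49×103 = 866.02 + 623.28 + 571.34 + 1669.62 + 1183.47 = 4913.73
ΣP(Jan 2013)·Q(Jan 2013) = 6.48×106 + 1.48×318 + 10.27×77 + 1222.91×1 + 10.57×103 = 686.88 + 470.64 + 790.79 + 1222.91 + 1088.71 = 4259.93
Index = 4913.73 / 4259.93 × 100 = 115.3477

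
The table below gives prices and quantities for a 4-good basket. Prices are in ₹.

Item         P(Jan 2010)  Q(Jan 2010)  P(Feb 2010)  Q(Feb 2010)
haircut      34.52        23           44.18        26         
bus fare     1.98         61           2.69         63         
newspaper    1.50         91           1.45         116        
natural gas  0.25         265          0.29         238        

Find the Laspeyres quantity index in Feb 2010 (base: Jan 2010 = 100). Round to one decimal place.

112.4

Laspeyres quantity index uses base-period prices as weights.
ΣP(Jan 2010)·Q(Feb 2010) = 34.52×26 + 1.98×63 + 1.50×116 + 0.25×238 = 897.52 + 124.74 + 174 + 59.5 = 1255.76
ΣP(Jan 2010)·Q(Jan 2010) = 34.52×23 + 1.98×61 + 1.50×91 + 0.25×265 = 793.96 + 120.78 + 136.5 + 66.25 = 1117.49
Index = 1255.76 / 1117.49 × 100 = 112.3733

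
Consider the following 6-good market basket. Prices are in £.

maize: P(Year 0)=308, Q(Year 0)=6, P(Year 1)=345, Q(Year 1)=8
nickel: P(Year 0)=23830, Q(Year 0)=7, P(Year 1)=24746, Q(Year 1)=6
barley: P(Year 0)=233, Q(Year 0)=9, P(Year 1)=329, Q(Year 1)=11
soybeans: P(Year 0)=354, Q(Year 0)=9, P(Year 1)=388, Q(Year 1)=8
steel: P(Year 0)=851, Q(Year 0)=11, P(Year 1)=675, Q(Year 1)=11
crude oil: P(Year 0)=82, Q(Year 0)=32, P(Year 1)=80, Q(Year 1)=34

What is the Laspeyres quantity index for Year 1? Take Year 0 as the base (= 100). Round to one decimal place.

87.7

Laspeyres quantity index uses base-period prices as weights.
ΣP(Year 0)·Q(Year 1) = 308×8 + 23830×6 + 233×11 + 354×8 + 851×11 + 82×34 = 2464 + 142980 + 2563 + 2832 + 9361 + 2788 = 162988
ΣP(Year 0)·Q(Year 0) = 308×6 + 23830×7 + 233×9 + 354×9 + 851×11 + 82×32 = 1848 + 166810 + 2097 + 3186 + 9361 + 2624 = 185926
Index = 162988 / 185926 × 100 = 87.6628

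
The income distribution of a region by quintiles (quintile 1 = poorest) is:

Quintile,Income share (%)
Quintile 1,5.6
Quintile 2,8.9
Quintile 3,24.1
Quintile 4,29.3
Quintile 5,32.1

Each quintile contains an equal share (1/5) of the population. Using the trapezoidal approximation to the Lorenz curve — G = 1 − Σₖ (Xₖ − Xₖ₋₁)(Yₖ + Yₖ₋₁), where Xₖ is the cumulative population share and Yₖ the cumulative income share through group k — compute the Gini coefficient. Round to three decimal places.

0.294

Cumulative income shares Yₖ: 0.0560, 0.1450, 0.3860, 0.6790, 1.0000
Σ (Xₖ−Xₖ₋₁)(Yₖ+Yₖ₋₁) = (1/5)(0.0560+0.0000) + (1/5)(0.1450+0.0560) + (1/5)(0.3860+0.1450) + (1/5)(0.6790+0.3860) + (1/5)(1.0000+0.6790)
  = 0.0112 + 0.0402 + 0.1062 + 0.2130 + 0.3358 = 0.7064
G = 1 − 0.7064 = 0.2936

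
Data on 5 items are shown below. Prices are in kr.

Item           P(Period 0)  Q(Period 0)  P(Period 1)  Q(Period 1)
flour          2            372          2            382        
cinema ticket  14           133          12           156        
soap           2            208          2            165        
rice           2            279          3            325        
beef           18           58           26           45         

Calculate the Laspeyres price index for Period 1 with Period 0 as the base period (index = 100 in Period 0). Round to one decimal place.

Laspeyres price index uses base-period quantities as weights.
ΣP(Period 1)·Q(Period 0) = 2×372 + 12×133 + 2×208 + 3×279 + 26×58 = 744 + 1596 + 416 + 837 + 1508 = 5101
ΣP(Period 0)·Q(Period 0) = 2×372 + 14×133 + 2×208 + 2×279 + 18×58 = 744 + 1862 + 416 + 558 + 1044 = 4624
Index = 5101 / 4624 × 100 = 110.3157

110.3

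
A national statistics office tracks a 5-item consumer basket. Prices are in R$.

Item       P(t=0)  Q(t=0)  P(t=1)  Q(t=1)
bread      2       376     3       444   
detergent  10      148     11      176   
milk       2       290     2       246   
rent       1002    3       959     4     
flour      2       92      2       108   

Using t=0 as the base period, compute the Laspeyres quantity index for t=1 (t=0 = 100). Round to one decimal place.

Laspeyres quantity index uses base-period prices as weights.
ΣP(t=0)·Q(t=1) = 2×444 + 10×176 + 2×246 + 1002×4 + 2×108 = 888 + 1760 + 492 + 4008 + 216 = 7364
ΣP(t=0)·Q(t=0) = 2×376 + 10×148 + 2×290 + 1002×3 + 2×92 = 752 + 1480 + 580 + 3006 + 184 = 6002
Index = 7364 / 6002 × 100 = 122.6924

122.7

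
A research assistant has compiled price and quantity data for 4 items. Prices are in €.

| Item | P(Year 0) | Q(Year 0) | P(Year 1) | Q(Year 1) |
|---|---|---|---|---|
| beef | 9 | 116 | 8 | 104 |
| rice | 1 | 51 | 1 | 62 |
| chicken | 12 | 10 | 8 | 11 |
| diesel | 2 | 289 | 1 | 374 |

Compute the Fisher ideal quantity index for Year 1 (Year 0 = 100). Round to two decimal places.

102.65

Laspeyres component (base-period weights):
ΣP(Year 0)Q(Year 1) = 9×104 + 1×62 + 12×11 + 2×374 = 936 + 62 + 132 + 748 = 1878
ΣP(Year 0)Q(Year 0) = 9×116 + 1×51 + 12×10 + 2×289 = 1044 + 51 + 120 + 578 = 1793
L = 1878 / 1793 × 100 = 104.7407
Paasche component (current-period weights):
ΣP(Year 1)Q(Year 1) = 8×104 + 1×62 + 8×11 + 1×374 = 832 + 62 + 88 + 374 = 1356
ΣP(Year 1)Q(Year 0) = 8×116 + 1×51 + 8×10 + 1×289 = 928 + 51 + 80 + 289 = 1348
P = 1356 / 1348 × 100 = 100.5935
Fisher = √(L × P) = √(104.7407 × 100.5935) = 102.6461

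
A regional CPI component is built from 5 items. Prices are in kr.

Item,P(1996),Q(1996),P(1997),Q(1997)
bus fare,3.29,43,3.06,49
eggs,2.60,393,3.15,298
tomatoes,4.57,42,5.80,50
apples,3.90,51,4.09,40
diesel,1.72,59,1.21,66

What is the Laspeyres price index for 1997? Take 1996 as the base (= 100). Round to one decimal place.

Laspeyres price index uses base-period quantities as weights.
ΣP(1997)·Q(1996) = 3.06×43 + 3.15×393 + 5.80×42 + 4.09×51 + 1.21×59 = 131.58 + 1237.95 + 243.6 + 208.59 + 71.39 = 1893.11
ΣP(1996)·Q(1996) = 3.29×43 + 2.60×393 + 4.57×42 + 3.90×51 + 1.72×59 = 141.47 + 1021.8 + 191.94 + 198.9 + 101.48 = 1655.59
Index = 1893.11 / 1655.59 × 100 = 114.3465

114.3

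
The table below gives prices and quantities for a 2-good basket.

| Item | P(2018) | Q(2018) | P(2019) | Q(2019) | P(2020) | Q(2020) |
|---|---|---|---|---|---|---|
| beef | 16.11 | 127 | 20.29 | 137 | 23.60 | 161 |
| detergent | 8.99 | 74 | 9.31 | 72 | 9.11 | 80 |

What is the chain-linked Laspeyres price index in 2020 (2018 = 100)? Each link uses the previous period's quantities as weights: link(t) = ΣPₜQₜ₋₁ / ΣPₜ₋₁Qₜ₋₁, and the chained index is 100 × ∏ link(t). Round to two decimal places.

135.78

Link 2018→2019:
ΣP(2019)Q(2018) = 20.29×127 + 9.31×74 = 2576.83 + 688.94 = 3265.77
ΣP(2018)Q(2018) = 16.11×127 + 8.99×74 = 2045.97 + 665.26 = 2711.23
link = 3265.77/2711.23 = 1.204534
Link 2019→2020:
ΣP(2020)Q(2019) = 23.60×137 + 9.11×72 = 3233.2 + 655.92 = 3889.12
ΣP(2019)Q(2019) = 20.29×137 + 9.31×72 = 2779.73 + 670.32 = 3450.05
link = 3889.12/3450.05 = 1.127265
Chained index = 100 × 1.204534 × 1.127265 = 135.7829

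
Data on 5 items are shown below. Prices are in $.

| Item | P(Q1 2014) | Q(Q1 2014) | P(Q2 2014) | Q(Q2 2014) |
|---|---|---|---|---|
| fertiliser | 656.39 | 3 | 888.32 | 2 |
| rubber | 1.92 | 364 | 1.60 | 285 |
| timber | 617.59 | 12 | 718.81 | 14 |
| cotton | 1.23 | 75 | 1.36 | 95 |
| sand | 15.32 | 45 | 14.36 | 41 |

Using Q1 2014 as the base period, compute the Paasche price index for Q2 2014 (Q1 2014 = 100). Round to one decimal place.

115.7

Paasche price index uses current-period quantities as weights.
ΣP(Q2 2014)·Q(Q2 2014) = 888.32×2 + 1.60×285 + 718.81×14 + 1.36×95 + 14.36×41 = 1776.64 + 456 + 10063.34 + 129.2 + 588.76 = 13013.94
ΣP(Q1 2014)·Q(Q2 2014) = 656.39×2 + 1.92×285 + 617.59×14 + 1.23×95 + 15.32×41 = 1312.78 + 547.2 + 8646.26 + 116.85 + 628.12 = 11251.21
Index = 13013.94 / 11251.21 × 100 = 115.6670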